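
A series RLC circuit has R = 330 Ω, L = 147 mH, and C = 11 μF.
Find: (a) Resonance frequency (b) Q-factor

Step 1 — Resonance condition Im(Z)=0 gives ω₀ = 1/√(LC).
Step 2 — ω₀ = 1/√(0.147·1.1e-05) = 786.4 rad/s.
Step 3 — f₀ = ω₀/(2π) = 125.2 Hz.
Step 4 — Series Q: Q = ω₀L/R = 786.4·0.147/330 = 0.3503.

(a) f₀ = 125.2 Hz  (b) Q = 0.3503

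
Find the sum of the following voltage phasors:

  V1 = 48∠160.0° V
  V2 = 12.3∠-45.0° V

Step 1 — Convert each phasor to rectangular form:
  V1 = 48·(cos(160.0°) + j·sin(160.0°)) = -45.11 + j16.42 V
  V2 = 12.3·(cos(-45.0°) + j·sin(-45.0°)) = 8.697 - j8.697 V
Step 2 — Sum components: V_total = -36.41 + j7.72 V.
Step 3 — Convert to polar: |V_total| = 37.22 V, ∠V_total = 168.0°.

V_total = 37.22∠168.0° V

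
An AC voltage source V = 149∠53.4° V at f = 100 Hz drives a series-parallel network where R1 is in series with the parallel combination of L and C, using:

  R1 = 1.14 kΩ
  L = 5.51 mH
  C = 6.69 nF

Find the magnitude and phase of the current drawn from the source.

Step 1 — Angular frequency: ω = 2π·f = 2π·100 = 628.3 rad/s.
Step 2 — Component impedances:
  R1: Z = R = 1140 Ω
  L: Z = jωL = j·628.3·0.00551 = 0 + j3.462 Ω
  C: Z = 1/(jωC) = -j/(ω·C) = 0 - j2.379e+05 Ω
Step 3 — Parallel branch: L || C = 1/(1/L + 1/C) = 0 + j3.462 Ω.
Step 4 — Series with R1: Z_total = R1 + (L || C) = 1140 + j3.462 Ω = 1140∠0.2° Ω.
Step 5 — Source phasor: V = 149∠53.4° V = 88.84 + j119.6 V.
Step 6 — Ohm's law: I = V / Z_total = (88.84 + j119.6) / (1140 + j3.462) = 0.07825 + j0.1047 A.
Step 7 — Convert to polar: |I| = 0.1307 A, ∠I = 53.2°.

I = 0.1307∠53.2° A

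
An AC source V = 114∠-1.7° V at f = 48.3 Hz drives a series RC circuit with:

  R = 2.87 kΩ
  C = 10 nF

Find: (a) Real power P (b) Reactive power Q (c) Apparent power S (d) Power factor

Step 1 — Angular frequency: ω = 2π·f = 2π·48.3 = 303.5 rad/s.
Step 2 — Component impedances:
  R: Z = R = 2870 Ω
  C: Z = 1/(jωC) = -j/(ω·C) = 0 - j3.295e+05 Ω
Step 3 — Series combination: Z_total = R + C = 2870 - j3.295e+05 Ω = 3.295e+05∠-89.5° Ω.
Step 4 — Source phasor: V = 114∠-1.7° V = 113.9 - j3.382 V.
Step 5 — Current: I = V / Z = 1.327e-05 + j0.0003457 A = 0.000346∠87.8° A.
Step 6 — Complex power: S = V·I* = 0.0003435 - j0.03944 VA.
Step 7 — Real power: P = Re(S) = 0.0003435 W.
Step 8 — Reactive power: Q = Im(S) = -0.03944 VAR.
Step 9 — Apparent power: |S| = 0.03944 VA.
Step 10 — Power factor: PF = P/|S| = 0.008709 (leading).

(a) P = 0.0003435 W  (b) Q = -0.03944 VAR  (c) S = 0.03944 VA  (d) PF = 0.008709 (leading)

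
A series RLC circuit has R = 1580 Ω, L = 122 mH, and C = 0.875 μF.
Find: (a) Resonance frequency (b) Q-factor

Step 1 — Resonance condition Im(Z)=0 gives ω₀ = 1/√(LC).
Step 2 — ω₀ = 1/√(0.122·8.75e-07) = 3061 rad/s.
Step 3 — f₀ = ω₀/(2π) = 487.1 Hz.
Step 4 — Series Q: Q = ω₀L/R = 3061·0.122/1580 = 0.2363.

(a) f₀ = 487.1 Hz  (b) Q = 0.2363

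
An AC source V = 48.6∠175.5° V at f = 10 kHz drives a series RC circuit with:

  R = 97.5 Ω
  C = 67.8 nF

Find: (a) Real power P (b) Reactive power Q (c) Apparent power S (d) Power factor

Step 1 — Angular frequency: ω = 2π·f = 2π·1e+04 = 6.283e+04 rad/s.
Step 2 — Component impedances:
  R: Z = R = 97.5 Ω
  C: Z = 1/(jωC) = -j/(ω·C) = 0 - j234.7 Ω
Step 3 — Series combination: Z_total = R + C = 97.5 - j234.7 Ω = 254.2∠-67.4° Ω.
Step 4 — Source phasor: V = 48.6∠175.5° V = -48.45 + j3.813 V.
Step 5 — Current: I = V / Z = -0.08697 - j0.1703 A = 0.1912∠-117.1° A.
Step 6 — Complex power: S = V·I* = 3.564 - j8.582 VA.
Step 7 — Real power: P = Re(S) = 3.564 W.
Step 8 — Reactive power: Q = Im(S) = -8.582 VAR.
Step 9 — Apparent power: |S| = 9.292 VA.
Step 10 — Power factor: PF = P/|S| = 0.3836 (leading).

(a) P = 3.564 W  (b) Q = -8.582 VAR  (c) S = 9.292 VA  (d) PF = 0.3836 (leading)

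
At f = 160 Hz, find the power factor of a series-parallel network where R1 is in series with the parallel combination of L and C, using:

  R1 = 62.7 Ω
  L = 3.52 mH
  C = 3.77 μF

Step 1 — Angular frequency: ω = 2π·f = 2π·160 = 1005 rad/s.
Step 2 — Component impedances:
  R1: Z = R = 62.7 Ω
  L: Z = jωL = j·1005·0.00352 = 0 + j3.539 Ω
  C: Z = 1/(jωC) = -j/(ω·C) = 0 - j263.9 Ω
Step 3 — Parallel branch: L || C = 1/(1/L + 1/C) = 0 + j3.587 Ω.
Step 4 — Series with R1: Z_total = R1 + (L || C) = 62.7 + j3.587 Ω = 62.8∠3.3° Ω.
Step 5 — Power factor: PF = cos(φ) = Re(Z)/|Z| = 62.7/62.8 = 0.9984.
Step 6 — Type: Im(Z) = 3.587 ⇒ lagging (phase φ = 3.3°).

PF = 0.9984 (lagging, φ = 3.3°)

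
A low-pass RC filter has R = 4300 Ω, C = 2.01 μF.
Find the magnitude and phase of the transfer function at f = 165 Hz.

Step 1 — Angular frequency: ω = 2π·165 = 1037 rad/s.
Step 2 — Transfer function: H(jω) = 1/(1 + jωRC).
Step 3 — Denominator: 1 + jωRC = 1 + j·1037·4300·2.01e-06 = 1 + j8.96.
Step 4 — H = 0.0123 - j0.1102.
Step 5 — Magnitude: |H| = 0.1109 (-19.1 dB); phase: φ = -83.6°.

|H| = 0.1109 (-19.1 dB), φ = -83.6°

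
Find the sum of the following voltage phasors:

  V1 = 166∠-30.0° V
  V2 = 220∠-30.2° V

Step 1 — Convert each phasor to rectangular form:
  V1 = 166·(cos(-30.0°) + j·sin(-30.0°)) = 143.8 - j83 V
  V2 = 220·(cos(-30.2°) + j·sin(-30.2°)) = 190.1 - j110.7 V
Step 2 — Sum components: V_total = 333.9 - j193.7 V.
Step 3 — Convert to polar: |V_total| = 386 V, ∠V_total = -30.1°.

V_total = 386∠-30.1° V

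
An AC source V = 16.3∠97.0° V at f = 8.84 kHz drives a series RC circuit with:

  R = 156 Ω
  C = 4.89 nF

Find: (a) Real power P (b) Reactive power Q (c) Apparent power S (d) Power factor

Step 1 — Angular frequency: ω = 2π·f = 2π·8840 = 5.554e+04 rad/s.
Step 2 — Component impedances:
  R: Z = R = 156 Ω
  C: Z = 1/(jωC) = -j/(ω·C) = 0 - j3682 Ω
Step 3 — Series combination: Z_total = R + C = 156 - j3682 Ω = 3685∠-87.6° Ω.
Step 4 — Source phasor: V = 16.3∠97.0° V = -1.986 + j16.18 V.
Step 5 — Current: I = V / Z = -0.004409 - j0.0003527 A = 0.004423∠-175.4° A.
Step 6 — Complex power: S = V·I* = 0.003052 - j0.07203 VA.
Step 7 — Real power: P = Re(S) = 0.003052 W.
Step 8 — Reactive power: Q = Im(S) = -0.07203 VAR.
Step 9 — Apparent power: |S| = 0.0721 VA.
Step 10 — Power factor: PF = P/|S| = 0.04233 (leading).

(a) P = 0.003052 W  (b) Q = -0.07203 VAR  (c) S = 0.0721 VA  (d) PF = 0.04233 (leading)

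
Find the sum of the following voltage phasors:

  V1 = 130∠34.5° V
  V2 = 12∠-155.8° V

Step 1 — Convert each phasor to rectangular form:
  V1 = 130·(cos(34.5°) + j·sin(34.5°)) = 107.1 + j73.63 V
  V2 = 12·(cos(-155.8°) + j·sin(-155.8°)) = -10.95 - j4.919 V
Step 2 — Sum components: V_total = 96.19 + j68.71 V.
Step 3 — Convert to polar: |V_total| = 118.2 V, ∠V_total = 35.5°.

V_total = 118.2∠35.5° V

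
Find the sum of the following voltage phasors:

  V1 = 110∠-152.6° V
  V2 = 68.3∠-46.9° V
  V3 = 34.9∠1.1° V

Step 1 — Convert each phasor to rectangular form:
  V1 = 110·(cos(-152.6°) + j·sin(-152.6°)) = -97.66 - j50.62 V
  V2 = 68.3·(cos(-46.9°) + j·sin(-46.9°)) = 46.67 - j49.87 V
  V3 = 34.9·(cos(1.1°) + j·sin(1.1°)) = 34.89 + j0.67 V
Step 2 — Sum components: V_total = -16.1 - j99.82 V.
Step 3 — Convert to polar: |V_total| = 101.1 V, ∠V_total = -99.2°.

V_total = 101.1∠-99.2° V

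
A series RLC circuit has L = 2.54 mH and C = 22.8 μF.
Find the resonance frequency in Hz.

Step 1 — Resonance condition Im(Z)=0 gives ω₀ = 1/√(LC).
Step 2 — ω₀ = 1/√(0.00254·2.28e-05) = 4155 rad/s.
Step 3 — f₀ = ω₀/(2π) = 661.4 Hz.

f₀ = 661.4 Hz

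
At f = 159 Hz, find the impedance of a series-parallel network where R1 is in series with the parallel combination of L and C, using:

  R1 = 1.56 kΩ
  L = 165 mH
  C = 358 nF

Step 1 — Angular frequency: ω = 2π·f = 2π·159 = 999 rad/s.
Step 2 — Component impedances:
  R1: Z = R = 1560 Ω
  L: Z = jωL = j·999·0.165 = 0 + j164.8 Ω
  C: Z = 1/(jωC) = -j/(ω·C) = 0 - j2796 Ω
Step 3 — Parallel branch: L || C = 1/(1/L + 1/C) = 0 + j175.2 Ω.
Step 4 — Series with R1: Z_total = R1 + (L || C) = 1560 + j175.2 Ω = 1570∠6.4° Ω.

Z = 1560 + j175.2 Ω = 1570∠6.4° Ω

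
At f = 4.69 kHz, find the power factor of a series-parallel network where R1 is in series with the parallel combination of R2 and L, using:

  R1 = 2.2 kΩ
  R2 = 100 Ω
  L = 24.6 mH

Step 1 — Angular frequency: ω = 2π·f = 2π·4690 = 2.947e+04 rad/s.
Step 2 — Component impedances:
  R1: Z = R = 2200 Ω
  R2: Z = R = 100 Ω
  L: Z = jωL = j·2.947e+04·0.0246 = 0 + j724.9 Ω
Step 3 — Parallel branch: R2 || L = 1/(1/R2 + 1/L) = 98.13 + j13.54 Ω.
Step 4 — Series with R1: Z_total = R1 + (R2 || L) = 2298 + j13.54 Ω = 2298∠0.3° Ω.
Step 5 — Power factor: PF = cos(φ) = Re(Z)/|Z| = 2298/2298 = 1.
Step 6 — Type: Im(Z) = 13.54 ⇒ lagging (phase φ = 0.3°).

PF = 1 (lagging, φ = 0.3°)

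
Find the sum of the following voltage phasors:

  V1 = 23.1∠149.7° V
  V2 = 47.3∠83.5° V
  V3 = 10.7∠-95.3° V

Step 1 — Convert each phasor to rectangular form:
  V1 = 23.1·(cos(149.7°) + j·sin(149.7°)) = -19.94 + j11.65 V
  V2 = 47.3·(cos(83.5°) + j·sin(83.5°)) = 5.355 + j47 V
  V3 = 10.7·(cos(-95.3°) + j·sin(-95.3°)) = -0.9884 - j10.65 V
Step 2 — Sum components: V_total = -15.58 + j48 V.
Step 3 — Convert to polar: |V_total| = 50.46 V, ∠V_total = 108.0°.

V_total = 50.46∠108.0° V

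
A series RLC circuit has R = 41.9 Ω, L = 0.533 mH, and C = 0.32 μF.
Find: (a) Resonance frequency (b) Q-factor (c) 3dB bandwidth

Step 1 — Resonance condition Im(Z)=0 gives ω₀ = 1/√(LC).
Step 2 — ω₀ = 1/√(0.000533·3.2e-07) = 7.657e+04 rad/s.
Step 3 — f₀ = ω₀/(2π) = 1.219e+04 Hz.
Step 4 — Series Q: Q = ω₀L/R = 7.657e+04·0.000533/41.9 = 0.974.
Step 5 — 3dB bandwidth: Δω = ω₀/Q = 7.861e+04 rad/s; BW = Δω/(2π) = 1.251e+04 Hz.

(a) f₀ = 1.219e+04 Hz  (b) Q = 0.974  (c) BW = 1.251e+04 Hz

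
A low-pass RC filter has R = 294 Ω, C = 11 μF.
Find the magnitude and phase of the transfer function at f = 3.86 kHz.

Step 1 — Angular frequency: ω = 2π·3860 = 2.425e+04 rad/s.
Step 2 — Transfer function: H(jω) = 1/(1 + jωRC).
Step 3 — Denominator: 1 + jωRC = 1 + j·2.425e+04·294·1.1e-05 = 1 + j78.43.
Step 4 — H = 0.0001625 - j0.01275.
Step 5 — Magnitude: |H| = 0.01275 (-37.9 dB); phase: φ = -89.3°.

|H| = 0.01275 (-37.9 dB), φ = -89.3°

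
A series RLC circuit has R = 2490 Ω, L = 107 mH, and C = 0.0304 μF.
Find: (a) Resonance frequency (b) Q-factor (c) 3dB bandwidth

Step 1 — Resonance condition Im(Z)=0 gives ω₀ = 1/√(LC).
Step 2 — ω₀ = 1/√(0.107·3.04e-08) = 1.753e+04 rad/s.
Step 3 — f₀ = ω₀/(2π) = 2791 Hz.
Step 4 — Series Q: Q = ω₀L/R = 1.753e+04·0.107/2490 = 0.7535.
Step 5 — 3dB bandwidth: Δω = ω₀/Q = 2.327e+04 rad/s; BW = Δω/(2π) = 3704 Hz.

(a) f₀ = 2791 Hz  (b) Q = 0.7535  (c) BW = 3704 Hz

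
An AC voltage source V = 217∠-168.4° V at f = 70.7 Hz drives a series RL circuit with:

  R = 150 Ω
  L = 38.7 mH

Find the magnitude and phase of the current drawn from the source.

Step 1 — Angular frequency: ω = 2π·f = 2π·70.7 = 444.2 rad/s.
Step 2 — Component impedances:
  R: Z = R = 150 Ω
  L: Z = jωL = j·444.2·0.0387 = 0 + j17.19 Ω
Step 3 — Series combination: Z_total = R + L = 150 + j17.19 Ω = 151∠6.5° Ω.
Step 4 — Source phasor: V = 217∠-168.4° V = -212.6 - j43.63 V.
Step 5 — Ohm's law: I = V / Z_total = (-212.6 - j43.63) / (150 + j17.19) = -1.432 - j0.1268 A.
Step 6 — Convert to polar: |I| = 1.437 A, ∠I = -174.9°.

I = 1.437∠-174.9° A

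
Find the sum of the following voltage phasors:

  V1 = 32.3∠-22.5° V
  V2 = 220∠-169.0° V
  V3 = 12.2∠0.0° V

Step 1 — Convert each phasor to rectangular form:
  V1 = 32.3·(cos(-22.5°) + j·sin(-22.5°)) = 29.84 - j12.36 V
  V2 = 220·(cos(-169.0°) + j·sin(-169.0°)) = -216 - j41.98 V
  V3 = 12.2·(cos(0.0°) + j·sin(0.0°)) = 12.2 V
Step 2 — Sum components: V_total = -173.9 - j54.34 V.
Step 3 — Convert to polar: |V_total| = 182.2 V, ∠V_total = -162.6°.

V_total = 182.2∠-162.6° V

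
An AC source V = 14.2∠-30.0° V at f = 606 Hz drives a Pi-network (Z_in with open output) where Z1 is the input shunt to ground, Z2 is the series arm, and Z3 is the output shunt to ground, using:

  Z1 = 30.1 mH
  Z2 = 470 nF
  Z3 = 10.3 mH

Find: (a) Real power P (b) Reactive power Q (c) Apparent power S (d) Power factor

Step 1 — Angular frequency: ω = 2π·f = 2π·606 = 3808 rad/s.
Step 2 — Component impedances:
  Z1: Z = jωL = j·3808·0.0301 = 0 + j114.6 Ω
  Z2: Z = 1/(jωC) = -j/(ω·C) = 0 - j558.8 Ω
  Z3: Z = jωL = j·3808·0.0103 = 0 + j39.22 Ω
Step 3 — With open output, the series arm Z2 and the output shunt Z3 appear in series to ground: Z2 + Z3 = 0 - j519.6 Ω.
Step 4 — Parallel with input shunt Z1: Z_in = Z1 || (Z2 + Z3) = 0 + j147 Ω = 147∠90.0° Ω.
Step 5 — Source phasor: V = 14.2∠-30.0° V = 12.3 - j7.1 V.
Step 6 — Current: I = V / Z = -0.04828 - j0.08363 A = 0.09657∠-120.0° A.
Step 7 — Complex power: S = V·I* = 0 + j1.371 VA.
Step 8 — Real power: P = Re(S) = 0 W.
Step 9 — Reactive power: Q = Im(S) = 1.371 VAR.
Step 10 — Apparent power: |S| = 1.371 VA.
Step 11 — Power factor: PF = P/|S| = 0 (lagging).

(a) P = 0 W  (b) Q = 1.371 VAR  (c) S = 1.371 VA  (d) PF = 0 (lagging)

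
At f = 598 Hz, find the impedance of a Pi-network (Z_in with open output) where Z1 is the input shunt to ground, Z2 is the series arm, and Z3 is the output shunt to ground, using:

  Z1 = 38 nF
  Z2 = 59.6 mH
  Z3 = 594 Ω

Step 1 — Angular frequency: ω = 2π·f = 2π·598 = 3757 rad/s.
Step 2 — Component impedances:
  Z1: Z = 1/(jωC) = -j/(ω·C) = 0 - j7004 Ω
  Z2: Z = jωL = j·3757·0.0596 = 0 + j223.9 Ω
  Z3: Z = R = 594 Ω
Step 3 — With open output, the series arm Z2 and the output shunt Z3 appear in series to ground: Z2 + Z3 = 594 + j223.9 Ω.
Step 4 — Parallel with input shunt Z1: Z_in = Z1 || (Z2 + Z3) = 629.1 + j176.2 Ω = 653.3∠15.6° Ω.

Z = 629.1 + j176.2 Ω = 653.3∠15.6° Ω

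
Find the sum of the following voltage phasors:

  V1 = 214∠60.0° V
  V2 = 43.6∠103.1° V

Step 1 — Convert each phasor to rectangular form:
  V1 = 214·(cos(60.0°) + j·sin(60.0°)) = 107 + j185.3 V
  V2 = 43.6·(cos(103.1°) + j·sin(103.1°)) = -9.882 + j42.47 V
Step 2 — Sum components: V_total = 97.12 + j227.8 V.
Step 3 — Convert to polar: |V_total| = 247.6 V, ∠V_total = 66.9°.

V_total = 247.6∠66.9° V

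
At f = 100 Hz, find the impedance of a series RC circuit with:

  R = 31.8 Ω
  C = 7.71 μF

Step 1 — Angular frequency: ω = 2π·f = 2π·100 = 628.3 rad/s.
Step 2 — Component impedances:
  R: Z = R = 31.8 Ω
  C: Z = 1/(jωC) = -j/(ω·C) = 0 - j206.4 Ω
Step 3 — Series combination: Z_total = R + C = 31.8 - j206.4 Ω = 208.9∠-81.2° Ω.

Z = 31.8 - j206.4 Ω = 208.9∠-81.2° Ω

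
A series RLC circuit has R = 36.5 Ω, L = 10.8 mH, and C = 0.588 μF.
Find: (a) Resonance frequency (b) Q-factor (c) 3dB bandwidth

Step 1 — Resonance: ω₀ = 1/√(LC) = 1/√(0.0108·5.88e-07) = 1.255e+04 rad/s.
Step 2 — f₀ = ω₀/(2π) = 1997 Hz.
Step 3 — Series Q: Q = ω₀L/R = 1.255e+04·0.0108/36.5 = 3.713.
Step 4 — Bandwidth: Δω = ω₀/Q = 3380 rad/s; BW = Δω/(2π) = 537.9 Hz.

(a) f₀ = 1997 Hz  (b) Q = 3.713  (c) BW = 537.9 Hz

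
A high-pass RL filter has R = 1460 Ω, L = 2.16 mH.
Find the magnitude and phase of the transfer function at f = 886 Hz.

Step 1 — Angular frequency: ω = 2π·886 = 5567 rad/s.
Step 2 — Transfer function: H(jω) = jωL/(R + jωL).
Step 3 — Numerator jωL = j·12.02; denominator R + jωL = 1460 + j12.02.
Step 4 — H = 6.783e-05 + j0.008235.
Step 5 — Magnitude: |H| = 0.008236 (-41.7 dB); phase: φ = 89.5°.

|H| = 0.008236 (-41.7 dB), φ = 89.5°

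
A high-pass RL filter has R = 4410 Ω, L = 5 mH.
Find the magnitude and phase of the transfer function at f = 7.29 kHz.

Step 1 — Angular frequency: ω = 2π·7290 = 4.58e+04 rad/s.
Step 2 — Transfer function: H(jω) = jωL/(R + jωL).
Step 3 — Numerator jωL = j·229; denominator R + jωL = 4410 + j229.
Step 4 — H = 0.00269 + j0.05179.
Step 5 — Magnitude: |H| = 0.05186 (-25.7 dB); phase: φ = 87.0°.

|H| = 0.05186 (-25.7 dB), φ = 87.0°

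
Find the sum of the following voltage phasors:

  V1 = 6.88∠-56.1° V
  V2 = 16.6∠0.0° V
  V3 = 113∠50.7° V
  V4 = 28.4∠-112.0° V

Step 1 — Convert each phasor to rectangular form:
  V1 = 6.88·(cos(-56.1°) + j·sin(-56.1°)) = 3.837 - j5.71 V
  V2 = 16.6·(cos(0.0°) + j·sin(0.0°)) = 16.6 V
  V3 = 113·(cos(50.7°) + j·sin(50.7°)) = 71.57 + j87.44 V
  V4 = 28.4·(cos(-112.0°) + j·sin(-112.0°)) = -10.64 - j26.33 V
Step 2 — Sum components: V_total = 81.37 + j55.4 V.
Step 3 — Convert to polar: |V_total| = 98.44 V, ∠V_total = 34.2°.

V_total = 98.44∠34.2° V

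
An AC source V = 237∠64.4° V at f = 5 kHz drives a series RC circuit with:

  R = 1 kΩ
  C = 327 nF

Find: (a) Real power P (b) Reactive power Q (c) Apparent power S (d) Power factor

Step 1 — Angular frequency: ω = 2π·f = 2π·5000 = 3.142e+04 rad/s.
Step 2 — Component impedances:
  R: Z = R = 1000 Ω
  C: Z = 1/(jωC) = -j/(ω·C) = 0 - j97.34 Ω
Step 3 — Series combination: Z_total = R + C = 1000 - j97.34 Ω = 1005∠-5.6° Ω.
Step 4 — Source phasor: V = 237∠64.4° V = 102.4 + j213.7 V.
Step 5 — Current: I = V / Z = 0.08083 + j0.2216 A = 0.2359∠70.0° A.
Step 6 — Complex power: S = V·I* = 55.64 - j5.416 VA.
Step 7 — Real power: P = Re(S) = 55.64 W.
Step 8 — Reactive power: Q = Im(S) = -5.416 VAR.
Step 9 — Apparent power: |S| = 55.9 VA.
Step 10 — Power factor: PF = P/|S| = 0.9953 (leading).

(a) P = 55.64 W  (b) Q = -5.416 VAR  (c) S = 55.9 VA  (d) PF = 0.9953 (leading)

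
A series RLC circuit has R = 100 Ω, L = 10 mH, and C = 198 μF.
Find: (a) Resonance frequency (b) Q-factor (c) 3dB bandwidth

Step 1 — Resonance condition Im(Z)=0 gives ω₀ = 1/√(LC).
Step 2 — ω₀ = 1/√(0.01·0.000198) = 710.7 rad/s.
Step 3 — f₀ = ω₀/(2π) = 113.1 Hz.
Step 4 — Series Q: Q = ω₀L/R = 710.7·0.01/100 = 0.07107.
Step 5 — 3dB bandwidth: Δω = ω₀/Q = 1e+04 rad/s; BW = Δω/(2π) = 1592 Hz.

(a) f₀ = 113.1 Hz  (b) Q = 0.07107  (c) BW = 1592 Hz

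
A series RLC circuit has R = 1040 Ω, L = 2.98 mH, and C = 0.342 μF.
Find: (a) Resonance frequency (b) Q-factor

Step 1 — Resonance condition Im(Z)=0 gives ω₀ = 1/√(LC).
Step 2 — ω₀ = 1/√(0.00298·3.42e-07) = 3.132e+04 rad/s.
Step 3 — f₀ = ω₀/(2π) = 4985 Hz.
Step 4 — Series Q: Q = ω₀L/R = 3.132e+04·0.00298/1040 = 0.08976.

(a) f₀ = 4985 Hz  (b) Q = 0.08976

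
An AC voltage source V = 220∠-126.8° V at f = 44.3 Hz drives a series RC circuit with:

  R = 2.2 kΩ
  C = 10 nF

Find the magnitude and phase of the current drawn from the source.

Step 1 — Angular frequency: ω = 2π·f = 2π·44.3 = 278.3 rad/s.
Step 2 — Component impedances:
  R: Z = R = 2200 Ω
  C: Z = 1/(jωC) = -j/(ω·C) = 0 - j3.593e+05 Ω
Step 3 — Series combination: Z_total = R + C = 2200 - j3.593e+05 Ω = 3.593e+05∠-89.6° Ω.
Step 4 — Source phasor: V = 220∠-126.8° V = -131.8 - j176.2 V.
Step 5 — Ohm's law: I = V / Z_total = (-131.8 - j176.2) / (2200 - j3.593e+05) = 0.0004881 - j0.0003698 A.
Step 6 — Convert to polar: |I| = 0.0006123 A, ∠I = -37.2°.

I = 0.0006123∠-37.2° A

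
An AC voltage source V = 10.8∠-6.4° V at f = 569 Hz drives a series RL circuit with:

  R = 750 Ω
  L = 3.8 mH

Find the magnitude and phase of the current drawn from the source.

Step 1 — Angular frequency: ω = 2π·f = 2π·569 = 3575 rad/s.
Step 2 — Component impedances:
  R: Z = R = 750 Ω
  L: Z = jωL = j·3575·0.0038 = 0 + j13.59 Ω
Step 3 — Series combination: Z_total = R + L = 750 + j13.59 Ω = 750.1∠1.0° Ω.
Step 4 — Source phasor: V = 10.8∠-6.4° V = 10.73 - j1.204 V.
Step 5 — Ohm's law: I = V / Z_total = (10.73 - j1.204) / (750 + j13.59) = 0.01428 - j0.001864 A.
Step 6 — Convert to polar: |I| = 0.0144 A, ∠I = -7.4°.

I = 0.0144∠-7.4° A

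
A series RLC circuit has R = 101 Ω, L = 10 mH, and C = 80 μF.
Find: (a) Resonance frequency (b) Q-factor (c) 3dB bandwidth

Step 1 — Resonance condition Im(Z)=0 gives ω₀ = 1/√(LC).
Step 2 — ω₀ = 1/√(0.01·8e-05) = 1118 rad/s.
Step 3 — f₀ = ω₀/(2π) = 177.9 Hz.
Step 4 — Series Q: Q = ω₀L/R = 1118·0.01/101 = 0.1107.
Step 5 — 3dB bandwidth: Δω = ω₀/Q = 1.01e+04 rad/s; BW = Δω/(2π) = 1607 Hz.

(a) f₀ = 177.9 Hz  (b) Q = 0.1107  (c) BW = 1607 Hz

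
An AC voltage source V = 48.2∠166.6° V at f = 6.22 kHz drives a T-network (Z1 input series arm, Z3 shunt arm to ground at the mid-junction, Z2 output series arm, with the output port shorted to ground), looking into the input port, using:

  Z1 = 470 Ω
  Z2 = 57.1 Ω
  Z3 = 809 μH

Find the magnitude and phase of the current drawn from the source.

Step 1 — Angular frequency: ω = 2π·f = 2π·6220 = 3.908e+04 rad/s.
Step 2 — Component impedances:
  Z1: Z = R = 470 Ω
  Z2: Z = R = 57.1 Ω
  Z3: Z = jωL = j·3.908e+04·0.000809 = 0 + j31.62 Ω
Step 3 — With the output port shorted to ground, the output series arm Z2 runs from the junction to ground; the shunt arm Z3 also runs from the junction to ground. They appear in parallel: Z3 || Z2 = 13.4 + j24.2 Ω.
Step 4 — Series with input arm Z1: Z_in = Z1 + (Z3 || Z2) = 483.4 + j24.2 Ω = 484∠2.9° Ω.
Step 5 — Source phasor: V = 48.2∠166.6° V = -46.89 + j11.17 V.
Step 6 — Ohm's law: I = V / Z_total = (-46.89 + j11.17) / (483.4 + j24.2) = -0.0956 + j0.02789 A.
Step 7 — Convert to polar: |I| = 0.09959 A, ∠I = 163.7°.

I = 0.09959∠163.7° A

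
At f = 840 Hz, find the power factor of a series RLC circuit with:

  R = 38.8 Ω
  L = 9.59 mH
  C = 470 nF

Step 1 — Angular frequency: ω = 2π·f = 2π·840 = 5278 rad/s.
Step 2 — Component impedances:
  R: Z = R = 38.8 Ω
  L: Z = jωL = j·5278·0.00959 = 0 + j50.61 Ω
  C: Z = 1/(jωC) = -j/(ω·C) = 0 - j403.1 Ω
Step 3 — Series combination: Z_total = R + L + C = 38.8 - j352.5 Ω = 354.6∠-83.7° Ω.
Step 4 — Power factor: PF = cos(φ) = Re(Z)/|Z| = 38.8/354.6 = 0.1094.
Step 5 — Type: Im(Z) = -352.5 ⇒ leading (phase φ = -83.7°).

PF = 0.1094 (leading, φ = -83.7°)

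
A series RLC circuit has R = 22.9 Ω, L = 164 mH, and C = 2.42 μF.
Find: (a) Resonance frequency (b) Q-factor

Step 1 — Resonance condition Im(Z)=0 gives ω₀ = 1/√(LC).
Step 2 — ω₀ = 1/√(0.164·2.42e-06) = 1587 rad/s.
Step 3 — f₀ = ω₀/(2π) = 252.6 Hz.
Step 4 — Series Q: Q = ω₀L/R = 1587·0.164/22.9 = 11.37.

(a) f₀ = 252.6 Hz  (b) Q = 11.37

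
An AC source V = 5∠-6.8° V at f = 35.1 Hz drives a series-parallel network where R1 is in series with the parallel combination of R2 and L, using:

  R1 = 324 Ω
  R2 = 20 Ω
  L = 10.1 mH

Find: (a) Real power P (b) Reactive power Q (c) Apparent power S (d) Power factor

Step 1 — Angular frequency: ω = 2π·f = 2π·35.1 = 220.5 rad/s.
Step 2 — Component impedances:
  R1: Z = R = 324 Ω
  R2: Z = R = 20 Ω
  L: Z = jωL = j·220.5·0.0101 = 0 + j2.227 Ω
Step 3 — Parallel branch: R2 || L = 1/(1/R2 + 1/L) = 0.245 + j2.2 Ω.
Step 4 — Series with R1: Z_total = R1 + (R2 || L) = 324.2 + j2.2 Ω = 324.3∠0.4° Ω.
Step 5 — Source phasor: V = 5∠-6.8° V = 4.965 - j0.592 V.
Step 6 — Current: I = V / Z = 0.0153 - j0.00193 A = 0.01542∠-7.2° A.
Step 7 — Complex power: S = V·I* = 0.0771 + j0.0005232 VA.
Step 8 — Real power: P = Re(S) = 0.0771 W.
Step 9 — Reactive power: Q = Im(S) = 0.0005232 VAR.
Step 10 — Apparent power: |S| = 0.0771 VA.
Step 11 — Power factor: PF = P/|S| = 1 (lagging).

(a) P = 0.0771 W  (b) Q = 0.0005232 VAR  (c) S = 0.0771 VA  (d) PF = 1 (lagging)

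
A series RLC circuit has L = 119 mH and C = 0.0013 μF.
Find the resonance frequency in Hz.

Step 1 — Resonance condition Im(Z)=0 gives ω₀ = 1/√(LC).
Step 2 — ω₀ = 1/√(0.119·1.3e-09) = 8.04e+04 rad/s.
Step 3 — f₀ = ω₀/(2π) = 1.28e+04 Hz.

f₀ = 1.28e+04 Hz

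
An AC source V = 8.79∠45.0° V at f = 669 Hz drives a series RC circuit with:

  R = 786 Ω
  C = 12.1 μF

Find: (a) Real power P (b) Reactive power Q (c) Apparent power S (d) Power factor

Step 1 — Angular frequency: ω = 2π·f = 2π·669 = 4203 rad/s.
Step 2 — Component impedances:
  R: Z = R = 786 Ω
  C: Z = 1/(jωC) = -j/(ω·C) = 0 - j19.66 Ω
Step 3 — Series combination: Z_total = R + C = 786 - j19.66 Ω = 786.2∠-1.4° Ω.
Step 4 — Source phasor: V = 8.79∠45.0° V = 6.215 + j6.215 V.
Step 5 — Current: I = V / Z = 0.007705 + j0.0081 A = 0.01118∠46.4° A.
Step 6 — Complex power: S = V·I* = 0.09824 - j0.002457 VA.
Step 7 — Real power: P = Re(S) = 0.09824 W.
Step 8 — Reactive power: Q = Im(S) = -0.002457 VAR.
Step 9 — Apparent power: |S| = 0.09827 VA.
Step 10 — Power factor: PF = P/|S| = 0.9997 (leading).

(a) P = 0.09824 W  (b) Q = -0.002457 VAR  (c) S = 0.09827 VA  (d) PF = 0.9997 (leading)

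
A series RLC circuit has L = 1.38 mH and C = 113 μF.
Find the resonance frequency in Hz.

Step 1 — Resonance condition Im(Z)=0 gives ω₀ = 1/√(LC).
Step 2 — ω₀ = 1/√(0.00138·0.000113) = 2532 rad/s.
Step 3 — f₀ = ω₀/(2π) = 403 Hz.

f₀ = 403 Hz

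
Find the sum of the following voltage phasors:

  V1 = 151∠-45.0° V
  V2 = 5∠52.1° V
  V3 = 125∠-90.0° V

Step 1 — Convert each phasor to rectangular form:
  V1 = 151·(cos(-45.0°) + j·sin(-45.0°)) = 106.8 - j106.8 V
  V2 = 5·(cos(52.1°) + j·sin(52.1°)) = 3.071 + j3.945 V
  V3 = 125·(cos(-90.0°) + j·sin(-90.0°)) = 0 - j125 V
Step 2 — Sum components: V_total = 109.8 - j227.8 V.
Step 3 — Convert to polar: |V_total| = 252.9 V, ∠V_total = -64.3°.

V_total = 252.9∠-64.3° V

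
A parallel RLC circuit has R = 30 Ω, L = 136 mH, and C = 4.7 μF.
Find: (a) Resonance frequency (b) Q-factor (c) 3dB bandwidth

Step 1 — Resonance: ω₀ = 1/√(LC) = 1/√(0.136·4.7e-06) = 1251 rad/s.
Step 2 — f₀ = ω₀/(2π) = 199.1 Hz.
Step 3 — Parallel Q: Q = R/(ω₀L) = 30/(1251·0.136) = 0.1764.
Step 4 — Bandwidth: Δω = ω₀/Q = 7092 rad/s; BW = Δω/(2π) = 1129 Hz.

(a) f₀ = 199.1 Hz  (b) Q = 0.1764  (c) BW = 1129 Hz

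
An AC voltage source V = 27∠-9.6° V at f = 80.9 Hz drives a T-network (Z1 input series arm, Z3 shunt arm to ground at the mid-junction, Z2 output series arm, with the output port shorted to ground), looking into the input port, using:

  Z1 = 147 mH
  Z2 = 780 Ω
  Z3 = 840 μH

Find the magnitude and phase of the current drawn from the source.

Step 1 — Angular frequency: ω = 2π·f = 2π·80.9 = 508.3 rad/s.
Step 2 — Component impedances:
  Z1: Z = jωL = j·508.3·0.147 = 0 + j74.72 Ω
  Z2: Z = R = 780 Ω
  Z3: Z = jωL = j·508.3·0.00084 = 0 + j0.427 Ω
Step 3 — With the output port shorted to ground, the output series arm Z2 runs from the junction to ground; the shunt arm Z3 also runs from the junction to ground. They appear in parallel: Z3 || Z2 = 0.0002337 + j0.427 Ω.
Step 4 — Series with input arm Z1: Z_in = Z1 + (Z3 || Z2) = 0.0002337 + j75.15 Ω = 75.15∠90.0° Ω.
Step 5 — Source phasor: V = 27∠-9.6° V = 26.62 - j4.503 V.
Step 6 — Ohm's law: I = V / Z_total = (26.62 - j4.503) / (0.0002337 + j75.15) = -0.05992 - j0.3543 A.
Step 7 — Convert to polar: |I| = 0.3593 A, ∠I = -99.6°.

I = 0.3593∠-99.6° A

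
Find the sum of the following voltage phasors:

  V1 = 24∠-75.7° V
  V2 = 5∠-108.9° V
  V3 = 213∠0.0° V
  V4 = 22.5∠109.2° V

Step 1 — Convert each phasor to rectangular form:
  V1 = 24·(cos(-75.7°) + j·sin(-75.7°)) = 5.928 - j23.26 V
  V2 = 5·(cos(-108.9°) + j·sin(-108.9°)) = -1.62 - j4.73 V
  V3 = 213·(cos(0.0°) + j·sin(0.0°)) = 213 V
  V4 = 22.5·(cos(109.2°) + j·sin(109.2°)) = -7.399 + j21.25 V
Step 2 — Sum components: V_total = 209.9 - j6.738 V.
Step 3 — Convert to polar: |V_total| = 210 V, ∠V_total = -1.8°.

V_total = 210∠-1.8° V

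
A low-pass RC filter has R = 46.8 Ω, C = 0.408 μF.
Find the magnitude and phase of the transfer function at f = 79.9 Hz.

Step 1 — Angular frequency: ω = 2π·79.9 = 502 rad/s.
Step 2 — Transfer function: H(jω) = 1/(1 + jωRC).
Step 3 — Denominator: 1 + jωRC = 1 + j·502·46.8·4.08e-07 = 1 + j0.009586.
Step 4 — H = 0.9999 - j0.009585.
Step 5 — Magnitude: |H| = 1 (-0.0 dB); phase: φ = -0.5°.

|H| = 1 (-0.0 dB), φ = -0.5°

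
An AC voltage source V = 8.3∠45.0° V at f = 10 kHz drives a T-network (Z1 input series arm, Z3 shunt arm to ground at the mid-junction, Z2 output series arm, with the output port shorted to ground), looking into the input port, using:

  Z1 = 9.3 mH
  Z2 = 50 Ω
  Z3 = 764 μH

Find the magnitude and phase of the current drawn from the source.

Step 1 — Angular frequency: ω = 2π·f = 2π·1e+04 = 6.283e+04 rad/s.
Step 2 — Component impedances:
  Z1: Z = jωL = j·6.283e+04·0.0093 = 0 + j584.3 Ω
  Z2: Z = R = 50 Ω
  Z3: Z = jωL = j·6.283e+04·0.000764 = 0 + j48 Ω
Step 3 — With the output port shorted to ground, the output series arm Z2 runs from the junction to ground; the shunt arm Z3 also runs from the junction to ground. They appear in parallel: Z3 || Z2 = 23.98 + j24.98 Ω.
Step 4 — Series with input arm Z1: Z_in = Z1 + (Z3 || Z2) = 23.98 + j609.3 Ω = 609.8∠87.7° Ω.
Step 5 — Source phasor: V = 8.3∠45.0° V = 5.869 + j5.869 V.
Step 6 — Ohm's law: I = V / Z_total = (5.869 + j5.869) / (23.98 + j609.3) = 0.009996 - j0.009239 A.
Step 7 — Convert to polar: |I| = 0.01361 A, ∠I = -42.7°.

I = 0.01361∠-42.7° A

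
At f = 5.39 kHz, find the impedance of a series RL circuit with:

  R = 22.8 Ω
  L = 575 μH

Step 1 — Angular frequency: ω = 2π·f = 2π·5390 = 3.387e+04 rad/s.
Step 2 — Component impedances:
  R: Z = R = 22.8 Ω
  L: Z = jωL = j·3.387e+04·0.000575 = 0 + j19.47 Ω
Step 3 — Series combination: Z_total = R + L = 22.8 + j19.47 Ω = 29.98∠40.5° Ω.

Z = 22.8 + j19.47 Ω = 29.98∠40.5° Ω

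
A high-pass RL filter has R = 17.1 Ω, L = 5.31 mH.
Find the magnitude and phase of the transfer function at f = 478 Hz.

Step 1 — Angular frequency: ω = 2π·478 = 3003 rad/s.
Step 2 — Transfer function: H(jω) = jωL/(R + jωL).
Step 3 — Numerator jωL = j·15.95; denominator R + jωL = 17.1 + j15.95.
Step 4 — H = 0.4652 + j0.4988.
Step 5 — Magnitude: |H| = 0.682 (-3.3 dB); phase: φ = 47.0°.

|H| = 0.682 (-3.3 dB), φ = 47.0°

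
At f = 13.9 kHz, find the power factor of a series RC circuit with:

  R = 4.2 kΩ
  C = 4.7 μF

Step 1 — Angular frequency: ω = 2π·f = 2π·1.39e+04 = 8.734e+04 rad/s.
Step 2 — Component impedances:
  R: Z = R = 4200 Ω
  C: Z = 1/(jωC) = -j/(ω·C) = 0 - j2.436 Ω
Step 3 — Series combination: Z_total = R + C = 4200 - j2.436 Ω = 4200∠-0.0° Ω.
Step 4 — Power factor: PF = cos(φ) = Re(Z)/|Z| = 4200/4200 = 1.
Step 5 — Type: Im(Z) = -2.436 ⇒ leading (phase φ = -0.0°).

PF = 1 (leading, φ = -0.0°)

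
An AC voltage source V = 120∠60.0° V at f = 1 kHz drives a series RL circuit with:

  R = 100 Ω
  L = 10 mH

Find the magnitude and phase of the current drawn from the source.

Step 1 — Angular frequency: ω = 2π·f = 2π·1000 = 6283 rad/s.
Step 2 — Component impedances:
  R: Z = R = 100 Ω
  L: Z = jωL = j·6283·0.01 = 0 + j62.83 Ω
Step 3 — Series combination: Z_total = R + L = 100 + j62.83 Ω = 118.1∠32.1° Ω.
Step 4 — Source phasor: V = 120∠60.0° V = 60 + j103.9 V.
Step 5 — Ohm's law: I = V / Z_total = (60 + j103.9) / (100 + j62.83) = 0.8983 + j0.4748 A.
Step 6 — Convert to polar: |I| = 1.016 A, ∠I = 27.9°.

I = 1.016∠27.9° A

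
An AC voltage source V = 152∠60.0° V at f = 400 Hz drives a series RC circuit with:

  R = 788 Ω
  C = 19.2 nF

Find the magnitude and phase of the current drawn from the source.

Step 1 — Angular frequency: ω = 2π·f = 2π·400 = 2513 rad/s.
Step 2 — Component impedances:
  R: Z = R = 788 Ω
  C: Z = 1/(jωC) = -j/(ω·C) = 0 - j2.072e+04 Ω
Step 3 — Series combination: Z_total = R + C = 788 - j2.072e+04 Ω = 2.074e+04∠-87.8° Ω.
Step 4 — Source phasor: V = 152∠60.0° V = 76 + j131.6 V.
Step 5 — Ohm's law: I = V / Z_total = (76 + j131.6) / (788 - j2.072e+04) = -0.006204 + j0.003903 A.
Step 6 — Convert to polar: |I| = 0.007329 A, ∠I = 147.8°.

I = 0.007329∠147.8° A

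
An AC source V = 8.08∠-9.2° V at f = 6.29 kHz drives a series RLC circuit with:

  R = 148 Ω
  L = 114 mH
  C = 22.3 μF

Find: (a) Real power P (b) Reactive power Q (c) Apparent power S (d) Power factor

Step 1 — Angular frequency: ω = 2π·f = 2π·6290 = 3.952e+04 rad/s.
Step 2 — Component impedances:
  R: Z = R = 148 Ω
  L: Z = jωL = j·3.952e+04·0.114 = 0 + j4505 Ω
  C: Z = 1/(jωC) = -j/(ω·C) = 0 - j1.135 Ω
Step 3 — Series combination: Z_total = R + L + C = 148 + j4504 Ω = 4507∠88.1° Ω.
Step 4 — Source phasor: V = 8.08∠-9.2° V = 7.976 - j1.292 V.
Step 5 — Current: I = V / Z = -0.0002284 - j0.001778 A = 0.001793∠-97.3° A.
Step 6 — Complex power: S = V·I* = 0.0004757 + j0.01448 VA.
Step 7 — Real power: P = Re(S) = 0.0004757 W.
Step 8 — Reactive power: Q = Im(S) = 0.01448 VAR.
Step 9 — Apparent power: |S| = 0.01449 VA.
Step 10 — Power factor: PF = P/|S| = 0.03284 (lagging).

(a) P = 0.0004757 W  (b) Q = 0.01448 VAR  (c) S = 0.01449 VA  (d) PF = 0.03284 (lagging)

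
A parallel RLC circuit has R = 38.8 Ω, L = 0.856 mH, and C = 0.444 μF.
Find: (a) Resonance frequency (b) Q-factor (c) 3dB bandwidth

Step 1 — Resonance: ω₀ = 1/√(LC) = 1/√(0.000856·4.44e-07) = 5.129e+04 rad/s.
Step 2 — f₀ = ω₀/(2π) = 8164 Hz.
Step 3 — Parallel Q: Q = R/(ω₀L) = 38.8/(5.129e+04·0.000856) = 0.8837.
Step 4 — Bandwidth: Δω = ω₀/Q = 5.805e+04 rad/s; BW = Δω/(2π) = 9239 Hz.

(a) f₀ = 8164 Hz  (b) Q = 0.8837  (c) BW = 9239 Hz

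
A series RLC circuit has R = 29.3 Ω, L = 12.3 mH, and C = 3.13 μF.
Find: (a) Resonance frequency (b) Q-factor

Step 1 — Resonance condition Im(Z)=0 gives ω₀ = 1/√(LC).
Step 2 — ω₀ = 1/√(0.0123·3.13e-06) = 5097 rad/s.
Step 3 — f₀ = ω₀/(2π) = 811.1 Hz.
Step 4 — Series Q: Q = ω₀L/R = 5097·0.0123/29.3 = 2.14.

(a) f₀ = 811.1 Hz  (b) Q = 2.14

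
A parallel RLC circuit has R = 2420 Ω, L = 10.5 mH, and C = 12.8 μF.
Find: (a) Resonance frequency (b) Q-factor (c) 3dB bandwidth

Step 1 — Resonance: ω₀ = 1/√(LC) = 1/√(0.0105·1.28e-05) = 2728 rad/s.
Step 2 — f₀ = ω₀/(2π) = 434.1 Hz.
Step 3 — Parallel Q: Q = R/(ω₀L) = 2420/(2728·0.0105) = 84.49.
Step 4 — Bandwidth: Δω = ω₀/Q = 32.28 rad/s; BW = Δω/(2π) = 5.138 Hz.

(a) f₀ = 434.1 Hz  (b) Q = 84.49  (c) BW = 5.138 Hz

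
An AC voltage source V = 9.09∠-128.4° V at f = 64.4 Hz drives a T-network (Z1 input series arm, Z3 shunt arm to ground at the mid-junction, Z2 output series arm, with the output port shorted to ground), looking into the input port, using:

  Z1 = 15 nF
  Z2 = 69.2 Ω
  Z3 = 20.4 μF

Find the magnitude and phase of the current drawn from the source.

Step 1 — Angular frequency: ω = 2π·f = 2π·64.4 = 404.6 rad/s.
Step 2 — Component impedances:
  Z1: Z = 1/(jωC) = -j/(ω·C) = 0 - j1.648e+05 Ω
  Z2: Z = R = 69.2 Ω
  Z3: Z = 1/(jωC) = -j/(ω·C) = 0 - j121.1 Ω
Step 3 — With the output port shorted to ground, the output series arm Z2 runs from the junction to ground; the shunt arm Z3 also runs from the junction to ground. They appear in parallel: Z3 || Z2 = 52.18 - j29.8 Ω.
Step 4 — Series with input arm Z1: Z_in = Z1 + (Z3 || Z2) = 52.18 - j1.648e+05 Ω = 1.648e+05∠-90.0° Ω.
Step 5 — Source phasor: V = 9.09∠-128.4° V = -5.646 - j7.124 V.
Step 6 — Ohm's law: I = V / Z_total = (-5.646 - j7.124) / (52.18 - j1.648e+05) = 4.322e-05 - j3.428e-05 A.
Step 7 — Convert to polar: |I| = 5.516e-05 A, ∠I = -38.4°.

I = 5.516e-05∠-38.4° A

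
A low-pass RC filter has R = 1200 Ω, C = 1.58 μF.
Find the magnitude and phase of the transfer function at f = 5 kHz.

Step 1 — Angular frequency: ω = 2π·5000 = 3.142e+04 rad/s.
Step 2 — Transfer function: H(jω) = 1/(1 + jωRC).
Step 3 — Denominator: 1 + jωRC = 1 + j·3.142e+04·1200·1.58e-06 = 1 + j59.56.
Step 4 — H = 0.0002818 - j0.01678.
Step 5 — Magnitude: |H| = 0.01679 (-35.5 dB); phase: φ = -89.0°.

|H| = 0.01679 (-35.5 dB), φ = -89.0°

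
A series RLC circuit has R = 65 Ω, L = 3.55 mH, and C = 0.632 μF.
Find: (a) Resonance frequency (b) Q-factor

Step 1 — Resonance condition Im(Z)=0 gives ω₀ = 1/√(LC).
Step 2 — ω₀ = 1/√(0.00355·6.32e-07) = 2.111e+04 rad/s.
Step 3 — f₀ = ω₀/(2π) = 3360 Hz.
Step 4 — Series Q: Q = ω₀L/R = 2.111e+04·0.00355/65 = 1.153.

(a) f₀ = 3360 Hz  (b) Q = 1.153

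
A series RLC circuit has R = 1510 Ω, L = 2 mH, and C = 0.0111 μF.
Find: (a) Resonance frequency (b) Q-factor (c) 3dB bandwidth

Step 1 — Resonance condition Im(Z)=0 gives ω₀ = 1/√(LC).
Step 2 — ω₀ = 1/√(0.002·1.11e-08) = 2.122e+05 rad/s.
Step 3 — f₀ = ω₀/(2π) = 3.378e+04 Hz.
Step 4 — Series Q: Q = ω₀L/R = 2.122e+05·0.002/1510 = 0.2811.
Step 5 — 3dB bandwidth: Δω = ω₀/Q = 7.55e+05 rad/s; BW = Δω/(2π) = 1.202e+05 Hz.

(a) f₀ = 3.378e+04 Hz  (b) Q = 0.2811  (c) BW = 1.202e+05 Hz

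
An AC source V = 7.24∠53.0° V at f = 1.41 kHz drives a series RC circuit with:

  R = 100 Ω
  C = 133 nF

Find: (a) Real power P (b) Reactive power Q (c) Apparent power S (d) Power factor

Step 1 — Angular frequency: ω = 2π·f = 2π·1410 = 8859 rad/s.
Step 2 — Component impedances:
  R: Z = R = 100 Ω
  C: Z = 1/(jωC) = -j/(ω·C) = 0 - j848.7 Ω
Step 3 — Series combination: Z_total = R + C = 100 - j848.7 Ω = 854.6∠-83.3° Ω.
Step 4 — Source phasor: V = 7.24∠53.0° V = 4.357 + j5.782 V.
Step 5 — Current: I = V / Z = -0.006123 + j0.005855 A = 0.008472∠136.3° A.
Step 6 — Complex power: S = V·I* = 0.007178 - j0.06092 VA.
Step 7 — Real power: P = Re(S) = 0.007178 W.
Step 8 — Reactive power: Q = Im(S) = -0.06092 VAR.
Step 9 — Apparent power: |S| = 0.06134 VA.
Step 10 — Power factor: PF = P/|S| = 0.117 (leading).

(a) P = 0.007178 W  (b) Q = -0.06092 VAR  (c) S = 0.06134 VA  (d) PF = 0.117 (leading)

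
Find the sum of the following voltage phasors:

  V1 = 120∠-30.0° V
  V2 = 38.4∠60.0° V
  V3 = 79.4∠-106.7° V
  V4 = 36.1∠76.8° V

Step 1 — Convert each phasor to rectangular form:
  V1 = 120·(cos(-30.0°) + j·sin(-30.0°)) = 103.9 - j60 V
  V2 = 38.4·(cos(60.0°) + j·sin(60.0°)) = 19.2 + j33.26 V
  V3 = 79.4·(cos(-106.7°) + j·sin(-106.7°)) = -22.82 - j76.05 V
  V4 = 36.1·(cos(76.8°) + j·sin(76.8°)) = 8.243 + j35.15 V
Step 2 — Sum components: V_total = 108.6 - j67.65 V.
Step 3 — Convert to polar: |V_total| = 127.9 V, ∠V_total = -31.9°.

V_total = 127.9∠-31.9° V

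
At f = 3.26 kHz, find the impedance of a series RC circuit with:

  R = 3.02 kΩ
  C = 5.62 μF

Step 1 — Angular frequency: ω = 2π·f = 2π·3260 = 2.048e+04 rad/s.
Step 2 — Component impedances:
  R: Z = R = 3020 Ω
  C: Z = 1/(jωC) = -j/(ω·C) = 0 - j8.687 Ω
Step 3 — Series combination: Z_total = R + C = 3020 - j8.687 Ω = 3020∠-0.2° Ω.

Z = 3020 - j8.687 Ω = 3020∠-0.2° Ω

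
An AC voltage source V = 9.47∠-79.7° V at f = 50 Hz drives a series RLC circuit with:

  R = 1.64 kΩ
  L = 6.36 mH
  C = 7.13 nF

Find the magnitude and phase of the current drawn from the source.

Step 1 — Angular frequency: ω = 2π·f = 2π·50 = 314.2 rad/s.
Step 2 — Component impedances:
  R: Z = R = 1640 Ω
  L: Z = jωL = j·314.2·0.00636 = 0 + j1.998 Ω
  C: Z = 1/(jωC) = -j/(ω·C) = 0 - j4.464e+05 Ω
Step 3 — Series combination: Z_total = R + L + C = 1640 - j4.464e+05 Ω = 4.464e+05∠-89.8° Ω.
Step 4 — Source phasor: V = 9.47∠-79.7° V = 1.693 - j9.317 V.
Step 5 — Ohm's law: I = V / Z_total = (1.693 - j9.317) / (1640 - j4.464e+05) = 2.088e-05 + j3.716e-06 A.
Step 6 — Convert to polar: |I| = 2.121e-05 A, ∠I = 10.1°.

I = 2.121e-05∠10.1° A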